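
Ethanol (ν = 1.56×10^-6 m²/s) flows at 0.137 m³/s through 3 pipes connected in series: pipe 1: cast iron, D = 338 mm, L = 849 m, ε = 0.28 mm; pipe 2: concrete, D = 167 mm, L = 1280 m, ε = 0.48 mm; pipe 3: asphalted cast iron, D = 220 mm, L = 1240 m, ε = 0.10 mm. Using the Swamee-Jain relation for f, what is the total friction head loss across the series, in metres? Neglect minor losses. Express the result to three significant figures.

H ≈ 471 m

Pipe 1: V = 1.527 m/s, Re = 3.31×10^5, ε/D = 8.28×10^-4, f = 0.01990, h_1 = f(L/D)V²/2g = 5.941 m
Pipe 2: V = 6.255 m/s, Re = 6.70×10^5, ε/D = 0.00287, f = 0.02615, h_2 = f(L/D)V²/2g = 399.7 m
Pipe 3: V = 3.604 m/s, Re = 5.08×10^5, ε/D = 4.55×10^-4, f = 0.01747, h_3 = f(L/D)V²/2g = 65.19 m
Series → Q common, losses add: H = Σh = 470.8 m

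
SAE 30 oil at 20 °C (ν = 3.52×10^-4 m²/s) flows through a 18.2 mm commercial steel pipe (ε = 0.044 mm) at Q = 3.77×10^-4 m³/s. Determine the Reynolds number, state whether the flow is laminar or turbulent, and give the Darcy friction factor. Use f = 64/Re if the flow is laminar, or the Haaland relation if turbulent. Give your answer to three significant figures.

Re ≈ 74.9; laminar; f = 64/Re ≈ 0.854

V = 4Q/(πD²) = 1.449 m/s
Re = VD/ν = 1.449·0.0182/3.52×10^-4 = 74.9
Re < 2300 → laminar → f = 64/Re = 0.8542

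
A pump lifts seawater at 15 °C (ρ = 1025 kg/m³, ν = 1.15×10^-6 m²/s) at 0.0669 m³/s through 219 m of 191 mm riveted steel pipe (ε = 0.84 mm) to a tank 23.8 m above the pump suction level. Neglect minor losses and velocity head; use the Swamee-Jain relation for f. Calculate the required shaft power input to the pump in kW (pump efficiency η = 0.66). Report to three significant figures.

V = 4Q/(πD²) = 2.335 m/s; Re = 3.88×10^5; ε/D = 0.00440; f = 0.02961
h_f = f(L/D)V²/2g = 9.433 m
Total head H = z + h_f = 23.8 + 9.433 = 33.23 m
P_hyd = ρgQH = 1025·9.81·0.0669·33.23 = 22.36 kW
P_shaft = P_hyd/η = 22.36/0.66 = 33.87 kW

P_shaft ≈ 33.9 kW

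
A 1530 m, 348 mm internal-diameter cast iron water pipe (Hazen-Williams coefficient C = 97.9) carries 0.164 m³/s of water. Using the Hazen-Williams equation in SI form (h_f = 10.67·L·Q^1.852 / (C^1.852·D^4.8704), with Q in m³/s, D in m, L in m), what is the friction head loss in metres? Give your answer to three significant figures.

h_f ≈ 20.2 m

h_f = 10.67·1530·0.164^1.852 / (97.9^1.852·0.348^4.8704) = 20.16 m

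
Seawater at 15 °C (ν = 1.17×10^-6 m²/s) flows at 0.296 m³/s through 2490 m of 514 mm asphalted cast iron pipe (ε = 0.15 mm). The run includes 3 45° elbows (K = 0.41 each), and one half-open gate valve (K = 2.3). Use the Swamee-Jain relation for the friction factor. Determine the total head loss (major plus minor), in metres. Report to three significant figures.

V = 4Q/(πD²) = 1.427 m/s; V²/2g = 0.1037 m
Re = 6.27×10^5, ε/D = 2.92×10^-4 → f = 0.01607 (Swamee-Jain)
Major: h_f = f(L/D)·V²/2g = 0.01607·4844·0.1037 = 8.074 m
Minor: ΣK = 3.53; h_m = ΣK·V²/2g = 0.3661 m
Total H_L = 8.074 + 0.3661 = 8.440 m

H_L ≈ 8.44 m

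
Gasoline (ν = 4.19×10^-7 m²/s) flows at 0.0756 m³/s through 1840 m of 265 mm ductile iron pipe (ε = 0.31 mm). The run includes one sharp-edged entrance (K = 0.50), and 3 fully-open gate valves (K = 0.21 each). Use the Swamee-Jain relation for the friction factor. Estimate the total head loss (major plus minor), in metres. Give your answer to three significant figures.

V = 4Q/(πD²) = 1.371 m/s; V²/2g = 0.09576 m
Re = 8.67×10^5, ε/D = 0.00117 → f = 0.02081 (Swamee-Jain)
Major: h_f = f(L/D)·V²/2g = 0.02081·6943·0.09576 = 13.84 m
Minor: ΣK = 1.13; h_m = ΣK·V²/2g = 0.1082 m
Total H_L = 13.84 + 0.1082 = 13.95 m

H_L ≈ 13.9 m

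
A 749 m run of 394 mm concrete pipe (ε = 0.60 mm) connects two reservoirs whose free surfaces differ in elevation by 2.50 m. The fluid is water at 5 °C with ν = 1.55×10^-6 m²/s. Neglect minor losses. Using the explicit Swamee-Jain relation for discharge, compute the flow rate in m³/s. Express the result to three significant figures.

Q ≈ 0.130 m³/s

Swamee-Jain (Type II): Q = -0.965·√(gD⁵h_f/L)·ln[ε/(3.7D) + √(3.17ν²L/(gD³h_f))]
√(gD⁵h_f/L) = √(9.81·0.394⁵·2.50/749) = 0.01763
ε/(3.7D) = 4.12×10^-4; √(3.17ν²L/(gD³h_f)) = 6.17×10^-5
Q = -0.965·0.01763·ln(4.732×10^-4) = 0.1303 m³/s
Check: V = 1.07 m/s, Re = 2.72×10^5, f = 0.02277, h_f = 2.52 m ≈ 2.50 m ✓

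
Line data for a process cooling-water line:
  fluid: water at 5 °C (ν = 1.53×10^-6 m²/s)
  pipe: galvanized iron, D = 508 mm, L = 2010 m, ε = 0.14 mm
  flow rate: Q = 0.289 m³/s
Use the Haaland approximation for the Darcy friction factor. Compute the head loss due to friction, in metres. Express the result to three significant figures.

V = 4Q/(πD²) = 4·0.289/(π·0.508²) = 1.426 m/s
Re = VD/ν = 1.426·0.508/1.53×10^-6 = 4.73×10^5 → turbulent
ε/D = 0.14/508 = 2.76×10^-4
Haaland: f = 0.01602
h_f = f(L/D)V²/(2g) = 0.01602·(2010/0.508)·1.426²/(2·9.81) = 6.567 m

h_f ≈ 6.57 m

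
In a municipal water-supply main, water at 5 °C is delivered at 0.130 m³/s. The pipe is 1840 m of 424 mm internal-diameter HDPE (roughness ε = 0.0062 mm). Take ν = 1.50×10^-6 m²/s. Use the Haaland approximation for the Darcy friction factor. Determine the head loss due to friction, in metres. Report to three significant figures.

h_f ≈ 2.78 m

V = 4Q/(πD²) = 4·0.130/(π·0.424²) = 0.9207 m/s
Re = VD/ν = 0.9207·0.424/1.50×10^-6 = 2.60×10^5 → turbulent
ε/D = 0.0062/424 = 1.46×10^-5
Haaland: f = 0.01484
h_f = f(L/D)V²/(2g) = 0.01484·(1840/0.424)·0.9207²/(2·9.81) = 2.783 m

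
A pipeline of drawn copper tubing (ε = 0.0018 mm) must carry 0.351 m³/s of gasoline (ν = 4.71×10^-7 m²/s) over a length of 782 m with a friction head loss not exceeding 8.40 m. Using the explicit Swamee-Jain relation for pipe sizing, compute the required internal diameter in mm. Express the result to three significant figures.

Swamee-Jain (Type III): D = 0.66·[ε^1.25·(LQ²/(gh_f))^4.75 + ν·Q^9.4·(L/(gh_f))^5.2]^0.04
LQ²/(gh_f) = 1.169; L/(gh_f) = 9.490
Term 1 = ε^1.25·(…)^4.75 = 1.39×10^-7; Term 2 = ν·Q^9.4·(…)^5.2 = 3.02×10^-6
D = 0.66·(1.39×10^-7 + 3.02×10^-6)^0.04 = 0.3977 m = 398 mm
Check: V = 2.83 m/s, Re = 2.39×10^6, f = 0.01027, h_f = 8.22 m ≈ 8.40 m ✓

D ≈ 398 mm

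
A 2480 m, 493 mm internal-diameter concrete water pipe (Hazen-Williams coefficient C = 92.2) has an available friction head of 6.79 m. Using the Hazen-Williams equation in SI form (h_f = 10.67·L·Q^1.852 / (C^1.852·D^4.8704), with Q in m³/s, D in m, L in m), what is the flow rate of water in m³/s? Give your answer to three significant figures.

Rearranging: Q = [h_f·C^1.852·D^4.8704 / (10.67·L)]^(1/1.852)
Q = [6.79·92.2^1.852·0.493^4.8704 / (10.67·2480)]^0.540 = 0.1652 m³/s

Q ≈ 0.165 m³/s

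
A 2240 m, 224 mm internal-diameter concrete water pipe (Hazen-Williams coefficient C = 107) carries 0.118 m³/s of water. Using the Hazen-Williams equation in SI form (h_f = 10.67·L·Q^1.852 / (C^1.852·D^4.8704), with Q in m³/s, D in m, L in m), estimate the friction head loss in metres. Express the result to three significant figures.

h_f ≈ 116 m

h_f = 10.67·2240·0.118^1.852 / (107^1.852·0.224^4.8704) = 116.3 m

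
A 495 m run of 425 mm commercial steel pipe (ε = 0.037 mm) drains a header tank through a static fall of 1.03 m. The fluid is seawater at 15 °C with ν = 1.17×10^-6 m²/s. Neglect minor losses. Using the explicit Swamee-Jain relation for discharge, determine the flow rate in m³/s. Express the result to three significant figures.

Swamee-Jain (Type II): Q = -0.965·√(gD⁵h_f/L)·ln[ε/(3.7D) + √(3.17ν²L/(gD³h_f))]
√(gD⁵h_f/L) = √(9.81·0.425⁵·1.03/495) = 0.01682
ε/(3.7D) = 2.35×10^-5; √(3.17ν²L/(gD³h_f)) = 5.26×10^-5
Q = -0.965·0.01682·ln(7.615×10^-5) = 0.1540 m³/s
Check: V = 1.09 m/s, Re = 3.94×10^5, f = 0.01475, h_f = 1.03 m ≈ 1.03 m ✓

Q ≈ 0.154 m³/s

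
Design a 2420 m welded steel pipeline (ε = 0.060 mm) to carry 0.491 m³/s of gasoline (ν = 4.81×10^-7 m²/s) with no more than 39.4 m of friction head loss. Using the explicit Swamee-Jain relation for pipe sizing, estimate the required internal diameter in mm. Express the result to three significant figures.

D ≈ 443 mm

Swamee-Jain (Type III): D = 0.66·[ε^1.25·(LQ²/(gh_f))^4.75 + ν·Q^9.4·(L/(gh_f))^5.2]^0.04
LQ²/(gh_f) = 1.509; L/(gh_f) = 6.261
Term 1 = ε^1.25·(…)^4.75 = 3.73×10^-5; Term 2 = ν·Q^9.4·(…)^5.2 = 8.33×10^-6
D = 0.66·(3.73×10^-5 + 8.33×10^-6)^0.04 = 0.4425 m = 443 mm
Check: V = 3.19 m/s, Re = 2.94×10^6, f = 0.01325, h_f = 37.6 m ≈ 39.4 m ✓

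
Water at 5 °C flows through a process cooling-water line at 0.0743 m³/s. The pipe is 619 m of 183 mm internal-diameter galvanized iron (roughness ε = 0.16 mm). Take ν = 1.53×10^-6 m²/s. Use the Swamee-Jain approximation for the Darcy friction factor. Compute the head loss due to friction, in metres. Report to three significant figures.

V = 4Q/(πD²) = 4·0.0743/(π·0.183²) = 2.825 m/s
Re = VD/ν = 2.825·0.183/1.53×10^-6 = 3.38×10^5 → turbulent
ε/D = 0.16/183 = 8.74×10^-4
Swamee-Jain: f = 0.02009
h_f = f(L/D)V²/(2g) = 0.02009·(619/0.183)·2.825²/(2·9.81) = 27.64 m

h_f ≈ 27.6 m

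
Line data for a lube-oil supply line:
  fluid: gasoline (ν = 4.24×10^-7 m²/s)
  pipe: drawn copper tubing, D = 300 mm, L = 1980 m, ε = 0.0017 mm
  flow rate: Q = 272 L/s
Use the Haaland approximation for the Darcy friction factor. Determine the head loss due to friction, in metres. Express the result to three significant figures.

h_f ≈ 50.1 m

V = 4Q/(πD²) = 4·0.272/(π·0.300²) = 3.848 m/s
Re = VD/ν = 3.848·0.300/4.24×10^-7 = 2.72×10^6 → turbulent
ε/D = 0.0017/300 = 5.67×10^-6
Haaland: f = 0.01006
h_f = f(L/D)V²/(2g) = 0.01006·(1980/0.300)·3.848²/(2·9.81) = 50.09 m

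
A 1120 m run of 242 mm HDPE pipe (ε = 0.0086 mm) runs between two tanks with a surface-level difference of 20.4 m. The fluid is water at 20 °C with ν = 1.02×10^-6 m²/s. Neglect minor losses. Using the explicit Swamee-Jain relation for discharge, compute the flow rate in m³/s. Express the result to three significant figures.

Q ≈ 0.117 m³/s

Swamee-Jain (Type II): Q = -0.965·√(gD⁵h_f/L)·ln[ε/(3.7D) + √(3.17ν²L/(gD³h_f))]
√(gD⁵h_f/L) = √(9.81·0.242⁵·20.4/1120) = 0.01218
ε/(3.7D) = 9.60×10^-6; √(3.17ν²L/(gD³h_f)) = 3.61×10^-5
Q = -0.965·0.01218·ln(4.569×10^-5) = 0.1174 m³/s
Check: V = 2.55 m/s, Re = 6.06×10^5, f = 0.01326, h_f = 20.4 m ≈ 20.4 m ✓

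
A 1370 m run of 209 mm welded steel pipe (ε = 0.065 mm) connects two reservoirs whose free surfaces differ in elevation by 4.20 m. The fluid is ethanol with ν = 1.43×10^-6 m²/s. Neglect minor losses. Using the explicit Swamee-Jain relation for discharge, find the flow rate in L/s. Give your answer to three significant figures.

Swamee-Jain (Type II): Q = -0.965·√(gD⁵h_f/L)·ln[ε/(3.7D) + √(3.17ν²L/(gD³h_f))]
√(gD⁵h_f/L) = √(9.81·0.209⁵·4.20/1370) = 0.003463
ε/(3.7D) = 8.41×10^-5; √(3.17ν²L/(gD³h_f)) = 1.54×10^-4
Q = -0.965·0.003463·ln(2.377×10^-4) = 0.02789 m³/s
Check: V = 0.813 m/s, Re = 1.19×10^5, f = 0.01907, h_f = 4.21 m ≈ 4.20 m ✓

Q ≈ 27.9 L/s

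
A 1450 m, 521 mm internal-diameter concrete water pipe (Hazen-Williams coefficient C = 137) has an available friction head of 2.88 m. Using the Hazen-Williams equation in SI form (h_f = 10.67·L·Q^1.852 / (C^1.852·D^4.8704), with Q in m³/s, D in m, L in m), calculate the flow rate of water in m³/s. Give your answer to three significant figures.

Rearranging: Q = [h_f·C^1.852·D^4.8704 / (10.67·L)]^(1/1.852)
Q = [2.88·137^1.852·0.521^4.8704 / (10.67·1450)]^0.540 = 0.2388 m³/s

Q ≈ 0.239 m³/s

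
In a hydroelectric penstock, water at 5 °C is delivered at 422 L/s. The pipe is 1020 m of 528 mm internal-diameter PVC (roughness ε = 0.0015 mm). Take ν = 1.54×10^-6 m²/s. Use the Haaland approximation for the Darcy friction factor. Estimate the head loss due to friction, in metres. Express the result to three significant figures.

h_f ≈ 4.56 m

V = 4Q/(πD²) = 4·0.422/(π·0.528²) = 1.927 m/s
Re = VD/ν = 1.927·0.528/1.54×10^-6 = 6.61×10^5 → turbulent
ε/D = 0.0015/528 = 2.84×10^-6
Haaland: f = 0.01247
h_f = f(L/D)V²/(2g) = 0.01247·(1020/0.528)·1.927²/(2·9.81) = 4.562 m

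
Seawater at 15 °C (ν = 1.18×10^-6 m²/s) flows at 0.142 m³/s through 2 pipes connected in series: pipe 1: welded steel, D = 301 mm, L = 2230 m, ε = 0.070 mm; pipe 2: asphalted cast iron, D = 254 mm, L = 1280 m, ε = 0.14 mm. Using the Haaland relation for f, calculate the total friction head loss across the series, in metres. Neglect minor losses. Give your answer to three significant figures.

H ≈ 59.2 m

Pipe 1: V = 1.996 m/s, Re = 5.09×10^5, ε/D = 2.33×10^-4, f = 0.01557, h_1 = f(L/D)V²/2g = 23.41 m
Pipe 2: V = 2.802 m/s, Re = 6.03×10^5, ε/D = 5.51×10^-4, f = 0.01777, h_2 = f(L/D)V²/2g = 35.84 m
Series → Q common, losses add: H = Σh = 59.25 m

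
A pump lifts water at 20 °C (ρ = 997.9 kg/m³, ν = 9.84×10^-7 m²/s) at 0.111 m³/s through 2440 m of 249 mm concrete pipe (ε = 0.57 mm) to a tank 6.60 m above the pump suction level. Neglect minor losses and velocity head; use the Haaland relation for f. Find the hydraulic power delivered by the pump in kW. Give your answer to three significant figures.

V = 4Q/(πD²) = 2.279 m/s; Re = 5.77×10^5; ε/D = 0.00229; f = 0.02459
h_f = f(L/D)V²/2g = 63.81 m
Total head H = z + h_f = 6.60 + 63.81 = 70.41 m
P_hyd = ρgQH = 997.9·9.81·0.111·70.41 = 76.51 kW

P_hyd ≈ 76.5 kW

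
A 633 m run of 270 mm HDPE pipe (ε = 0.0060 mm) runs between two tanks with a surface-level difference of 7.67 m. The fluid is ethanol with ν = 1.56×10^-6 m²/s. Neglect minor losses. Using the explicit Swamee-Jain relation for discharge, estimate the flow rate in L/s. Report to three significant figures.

Q ≈ 122 L/s

Swamee-Jain (Type II): Q = -0.965·√(gD⁵h_f/L)·ln[ε/(3.7D) + √(3.17ν²L/(gD³h_f))]
√(gD⁵h_f/L) = √(9.81·0.270⁵·7.67/633) = 0.01306
ε/(3.7D) = 6.01×10^-6; √(3.17ν²L/(gD³h_f)) = 5.74×10^-5
Q = -0.965·0.01306·ln(6.343×10^-5) = 0.1218 m³/s
Check: V = 2.13 m/s, Re = 3.68×10^5, f = 0.01413, h_f = 7.64 m ≈ 7.67 m ✓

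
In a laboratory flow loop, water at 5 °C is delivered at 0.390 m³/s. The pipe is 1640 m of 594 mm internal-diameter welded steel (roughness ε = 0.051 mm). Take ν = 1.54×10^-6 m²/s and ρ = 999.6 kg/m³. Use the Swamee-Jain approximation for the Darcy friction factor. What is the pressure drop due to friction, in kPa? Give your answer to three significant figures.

V = 4Q/(πD²) = 4·0.390/(π·0.594²) = 1.407 m/s
Re = VD/ν = 1.407·0.594/1.54×10^-6 = 5.43×10^5 → turbulent
ε/D = 0.051/594 = 8.59×10^-5
Swamee-Jain: f = 0.01416
h_f = f(L/D)V²/(2g) = 0.01416·(1640/0.594)·1.407²/(2·9.81) = 3.946 m
Δp = ρg·h_f = 999.6·9.81·3.946 = 38.70 kPa

Δp ≈ 38.7 kPa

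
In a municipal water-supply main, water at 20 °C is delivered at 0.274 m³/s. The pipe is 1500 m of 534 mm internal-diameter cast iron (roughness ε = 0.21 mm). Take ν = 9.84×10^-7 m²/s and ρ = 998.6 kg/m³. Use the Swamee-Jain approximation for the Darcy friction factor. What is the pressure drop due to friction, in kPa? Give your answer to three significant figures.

Δp ≈ 35.3 kPa

V = 4Q/(πD²) = 4·0.274/(π·0.534²) = 1.223 m/s
Re = VD/ν = 1.223·0.534/9.84×10^-7 = 6.64×10^5 → turbulent
ε/D = 0.21/534 = 3.93×10^-4
Swamee-Jain: f = 0.01681
h_f = f(L/D)V²/(2g) = 0.01681·(1500/0.534)·1.223²/(2·9.81) = 3.603 m
Δp = ρg·h_f = 998.6·9.81·3.603 = 35.30 kPa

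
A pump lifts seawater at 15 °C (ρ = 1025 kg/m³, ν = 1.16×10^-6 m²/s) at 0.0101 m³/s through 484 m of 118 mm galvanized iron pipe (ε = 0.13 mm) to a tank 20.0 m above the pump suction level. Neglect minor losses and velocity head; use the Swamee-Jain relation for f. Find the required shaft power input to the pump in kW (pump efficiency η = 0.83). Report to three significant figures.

P_shaft ≈ 2.95 kW

V = 4Q/(πD²) = 0.9236 m/s; Re = 9.39×10^4; ε/D = 0.00110; f = 0.02282
h_f = f(L/D)V²/2g = 4.069 m
Total head H = z + h_f = 20.0 + 4.069 = 24.07 m
P_hyd = ρgQH = 1025·9.81·0.0101·24.07 = 2.444 kW
P_shaft = P_hyd/η = 2.444/0.83 = 2.945 kW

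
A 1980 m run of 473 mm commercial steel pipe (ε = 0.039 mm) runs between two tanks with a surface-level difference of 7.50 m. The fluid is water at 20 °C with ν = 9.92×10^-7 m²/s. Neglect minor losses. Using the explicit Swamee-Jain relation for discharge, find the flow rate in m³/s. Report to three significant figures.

Swamee-Jain (Type II): Q = -0.965·√(gD⁵h_f/L)·ln[ε/(3.7D) + √(3.17ν²L/(gD³h_f))]
√(gD⁵h_f/L) = √(9.81·0.473⁵·7.50/1980) = 0.02966
ε/(3.7D) = 2.23×10^-5; √(3.17ν²L/(gD³h_f)) = 2.82×10^-5
Q = -0.965·0.02966·ln(5.045×10^-5) = 0.2832 m³/s
Check: V = 1.61 m/s, Re = 7.69×10^5, f = 0.01358, h_f = 7.53 m ≈ 7.50 m ✓

Q ≈ 0.283 m³/s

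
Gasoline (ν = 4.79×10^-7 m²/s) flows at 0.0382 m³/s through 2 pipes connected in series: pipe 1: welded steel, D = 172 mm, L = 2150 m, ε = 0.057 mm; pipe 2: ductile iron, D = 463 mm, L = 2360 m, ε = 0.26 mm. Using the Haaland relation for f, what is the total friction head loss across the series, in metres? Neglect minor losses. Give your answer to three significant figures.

H ≈ 28.2 m

Pipe 1: V = 1.644 m/s, Re = 5.90×10^5, ε/D = 3.31×10^-4, f = 0.01625, h_1 = f(L/D)V²/2g = 27.98 m
Pipe 2: V = 0.2269 m/s, Re = 2.19×10^5, ε/D = 5.62×10^-4, f = 0.01882, h_2 = f(L/D)V²/2g = 0.2517 m
Series → Q common, losses add: H = Σh = 28.23 m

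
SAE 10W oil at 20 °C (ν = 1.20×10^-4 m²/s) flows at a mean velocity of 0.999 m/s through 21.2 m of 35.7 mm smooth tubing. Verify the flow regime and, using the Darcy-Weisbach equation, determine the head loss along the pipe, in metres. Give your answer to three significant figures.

Re = VD/ν = 0.999·0.03570/1.20×10^-4 = 297 → laminar (Re < 2300)
f = 64/Re = 0.2153
h_f = f(L/D)V²/(2g) = 0.2153·(21.2/0.03570)·0.999²/(2·9.81) = 6.505 m

h_f ≈ 6.50 m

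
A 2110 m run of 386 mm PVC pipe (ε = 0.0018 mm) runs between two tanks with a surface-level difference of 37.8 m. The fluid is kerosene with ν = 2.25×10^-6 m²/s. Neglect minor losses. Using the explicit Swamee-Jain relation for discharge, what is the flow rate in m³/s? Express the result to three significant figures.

Swamee-Jain (Type II): Q = -0.965·√(gD⁵h_f/L)·ln[ε/(3.7D) + √(3.17ν²L/(gD³h_f))]
√(gD⁵h_f/L) = √(9.81·0.386⁵·37.8/2110) = 0.03881
ε/(3.7D) = 1.26×10^-6; √(3.17ν²L/(gD³h_f)) = 3.98×10^-5
Q = -0.965·0.03881·ln(4.111×10^-5) = 0.3782 m³/s
Check: V = 3.23 m/s, Re = 5.54×10^5, f = 0.01293, h_f = 37.6 m ≈ 37.8 m ✓

Q ≈ 0.378 m³/s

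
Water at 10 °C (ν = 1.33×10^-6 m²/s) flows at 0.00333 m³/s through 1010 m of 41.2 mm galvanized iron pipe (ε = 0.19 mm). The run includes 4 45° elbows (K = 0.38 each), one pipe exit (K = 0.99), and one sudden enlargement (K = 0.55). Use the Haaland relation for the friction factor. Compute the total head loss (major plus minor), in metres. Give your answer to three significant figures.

V = 4Q/(πD²) = 2.498 m/s; V²/2g = 0.3180 m
Re = 7.74×10^4, ε/D = 0.00461 → f = 0.03084 (Haaland)
Major: h_f = f(L/D)·V²/2g = 0.03084·24515·0.3180 = 240.4 m
Minor: ΣK = 3.06; h_m = ΣK·V²/2g = 0.9731 m
Total H_L = 240.4 + 0.9731 = 241.4 m

H_L ≈ 241 m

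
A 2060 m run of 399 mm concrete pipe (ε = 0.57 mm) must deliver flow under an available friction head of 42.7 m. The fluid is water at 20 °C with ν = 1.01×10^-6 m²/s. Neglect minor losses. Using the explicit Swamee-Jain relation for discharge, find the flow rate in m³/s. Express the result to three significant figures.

Q ≈ 0.342 m³/s

Swamee-Jain (Type II): Q = -0.965·√(gD⁵h_f/L)·ln[ε/(3.7D) + √(3.17ν²L/(gD³h_f))]
√(gD⁵h_f/L) = √(9.81·0.399⁵·42.7/2060) = 0.04535
ε/(3.7D) = 3.86×10^-4; √(3.17ν²L/(gD³h_f)) = 1.58×10^-5
Q = -0.965·0.04535·ln(4.019×10^-4) = 0.3422 m³/s
Check: V = 2.74 m/s, Re = 1.08×10^6, f = 0.02175, h_f = 42.9 m ≈ 42.7 m ✓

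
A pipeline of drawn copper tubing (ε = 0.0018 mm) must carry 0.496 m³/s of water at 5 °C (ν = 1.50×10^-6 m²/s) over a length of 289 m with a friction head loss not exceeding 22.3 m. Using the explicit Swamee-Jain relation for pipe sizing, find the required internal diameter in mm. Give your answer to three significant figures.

Swamee-Jain (Type III): D = 0.66·[ε^1.25·(LQ²/(gh_f))^4.75 + ν·Q^9.4·(L/(gh_f))^5.2]^0.04
LQ²/(gh_f) = 0.3250; L/(gh_f) = 1.321
Term 1 = ε^1.25·(…)^4.75 = 3.17×10^-10; Term 2 = ν·Q^9.4·(…)^5.2 = 8.76×10^-9
D = 0.66·(3.17×10^-10 + 8.76×10^-9)^0.04 = 0.3147 m = 315 mm
Check: V = 6.38 m/s, Re = 1.34×10^6, f = 0.01123, h_f = 21.4 m ≈ 22.3 m ✓

D ≈ 315 mm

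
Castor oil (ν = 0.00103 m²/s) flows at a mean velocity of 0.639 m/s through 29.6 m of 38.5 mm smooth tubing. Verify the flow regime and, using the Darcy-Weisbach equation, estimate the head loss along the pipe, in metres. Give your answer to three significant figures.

h_f ≈ 42.9 m

Re = VD/ν = 0.639·0.03850/0.00103 = 23.9 → laminar (Re < 2300)
f = 64/Re = 2.680
h_f = f(L/D)V²/(2g) = 2.680·(29.6/0.03850)·0.639²/(2·9.81) = 42.87 m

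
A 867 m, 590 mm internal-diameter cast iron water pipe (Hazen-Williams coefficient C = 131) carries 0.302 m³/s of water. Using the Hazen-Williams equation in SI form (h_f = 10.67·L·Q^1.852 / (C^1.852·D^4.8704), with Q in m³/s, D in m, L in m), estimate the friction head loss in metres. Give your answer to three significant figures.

h_f = 10.67·867·0.302^1.852 / (131^1.852·0.590^4.8704) = 1.578 m

h_f ≈ 1.58 m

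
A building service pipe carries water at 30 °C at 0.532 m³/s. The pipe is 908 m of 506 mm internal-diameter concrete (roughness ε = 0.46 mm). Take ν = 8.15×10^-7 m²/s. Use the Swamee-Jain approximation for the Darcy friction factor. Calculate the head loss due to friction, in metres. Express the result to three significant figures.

h_f ≈ 12.5 m

V = 4Q/(πD²) = 4·0.532/(π·0.506²) = 2.646 m/s
Re = VD/ν = 2.646·0.506/8.15×10^-7 = 1.64×10^6 → turbulent
ε/D = 0.46/506 = 9.09×10^-4
Swamee-Jain: f = 0.01946
h_f = f(L/D)V²/(2g) = 0.01946·(908/0.506)·2.646²/(2·9.81) = 12.46 m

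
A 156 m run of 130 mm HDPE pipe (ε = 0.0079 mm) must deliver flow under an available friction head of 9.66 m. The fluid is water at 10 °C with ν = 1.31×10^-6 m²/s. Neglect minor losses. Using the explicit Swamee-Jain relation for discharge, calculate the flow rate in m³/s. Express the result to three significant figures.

Swamee-Jain (Type II): Q = -0.965·√(gD⁵h_f/L)·ln[ε/(3.7D) + √(3.17ν²L/(gD³h_f))]
√(gD⁵h_f/L) = √(9.81·0.130⁵·9.66/156) = 0.004749
ε/(3.7D) = 1.64×10^-5; √(3.17ν²L/(gD³h_f)) = 6.38×10^-5
Q = -0.965·0.004749·ln(8.027×10^-5) = 0.04322 m³/s
Check: V = 3.26 m/s, Re = 3.23×10^5, f = 0.01488, h_f = 9.65 m ≈ 9.66 m ✓

Q ≈ 0.0432 m³/s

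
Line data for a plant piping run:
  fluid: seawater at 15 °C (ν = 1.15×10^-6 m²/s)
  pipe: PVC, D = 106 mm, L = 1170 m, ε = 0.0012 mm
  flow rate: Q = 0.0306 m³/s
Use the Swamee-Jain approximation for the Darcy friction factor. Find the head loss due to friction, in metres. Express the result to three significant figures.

h_f ≈ 97.0 m

V = 4Q/(πD²) = 4·0.0306/(π·0.106²) = 3.468 m/s
Re = VD/ν = 3.468·0.106/1.15×10^-6 = 3.20×10^5 → turbulent
ε/D = 0.0012/106 = 1.13×10^-5
Swamee-Jain: f = 0.01434
h_f = f(L/D)V²/(2g) = 0.01434·(1170/0.106)·3.468²/(2·9.81) = 97.02 m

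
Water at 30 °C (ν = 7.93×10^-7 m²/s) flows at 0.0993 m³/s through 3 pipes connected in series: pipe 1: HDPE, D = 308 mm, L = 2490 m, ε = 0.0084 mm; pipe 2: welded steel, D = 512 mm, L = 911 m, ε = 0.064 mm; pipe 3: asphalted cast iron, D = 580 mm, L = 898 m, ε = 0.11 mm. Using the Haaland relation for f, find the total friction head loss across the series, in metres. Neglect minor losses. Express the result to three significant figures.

H ≈ 10.3 m

Pipe 1: V = 1.333 m/s, Re = 5.18×10^5, ε/D = 2.73×10^-5, f = 0.01332, h_1 = f(L/D)V²/2g = 9.747 m
Pipe 2: V = 0.4823 m/s, Re = 3.11×10^5, ε/D = 1.25×10^-4, f = 0.01537, h_2 = f(L/D)V²/2g = 0.3243 m
Pipe 3: V = 0.3758 m/s, Re = 2.75×10^5, ε/D = 1.90×10^-4, f = 0.01614, h_3 = f(L/D)V²/2g = 0.1799 m
Series → Q common, losses add: H = Σh = 10.25 m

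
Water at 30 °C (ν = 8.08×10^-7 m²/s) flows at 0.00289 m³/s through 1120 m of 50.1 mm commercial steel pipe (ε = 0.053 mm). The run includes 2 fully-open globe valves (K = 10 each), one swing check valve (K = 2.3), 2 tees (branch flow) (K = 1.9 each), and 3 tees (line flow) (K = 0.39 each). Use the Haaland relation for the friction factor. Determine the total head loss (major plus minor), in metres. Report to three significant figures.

V = 4Q/(πD²) = 1.466 m/s; V²/2g = 0.1095 m
Re = 9.09×10^4, ε/D = 0.00106 → f = 0.02235 (Haaland)
Major: h_f = f(L/D)·V²/2g = 0.02235·22355·0.1095 = 54.74 m
Minor: ΣK = 27.3; h_m = ΣK·V²/2g = 2.987 m
Total H_L = 54.74 + 2.987 = 57.73 m

H_L ≈ 57.7 m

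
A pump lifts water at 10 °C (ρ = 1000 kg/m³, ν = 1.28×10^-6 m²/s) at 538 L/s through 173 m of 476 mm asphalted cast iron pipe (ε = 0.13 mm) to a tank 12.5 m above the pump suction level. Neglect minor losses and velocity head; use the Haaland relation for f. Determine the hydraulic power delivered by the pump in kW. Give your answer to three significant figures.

P_hyd ≈ 79.6 kW

V = 4Q/(πD²) = 3.023 m/s; Re = 1.12×10^6; ε/D = 2.73×10^-4; f = 0.01528
h_f = f(L/D)V²/2g = 2.587 m
Total head H = z + h_f = 12.5 + 2.587 = 15.09 m
P_hyd = ρgQH = 1000·9.81·0.538·15.09 = 79.63 kW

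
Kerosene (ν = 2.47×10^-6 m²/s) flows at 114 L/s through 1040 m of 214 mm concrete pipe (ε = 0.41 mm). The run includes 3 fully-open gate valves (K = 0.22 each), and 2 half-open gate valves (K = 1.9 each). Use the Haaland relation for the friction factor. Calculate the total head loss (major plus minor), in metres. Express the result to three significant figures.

V = 4Q/(πD²) = 3.169 m/s; V²/2g = 0.5120 m
Re = 2.75×10^5, ε/D = 0.00192 → f = 0.02380 (Haaland)
Major: h_f = f(L/D)·V²/2g = 0.02380·4860·0.5120 = 59.21 m
Minor: ΣK = 4.46; h_m = ΣK·V²/2g = 2.284 m
Total H_L = 59.21 + 2.284 = 61.50 m

H_L ≈ 61.5 m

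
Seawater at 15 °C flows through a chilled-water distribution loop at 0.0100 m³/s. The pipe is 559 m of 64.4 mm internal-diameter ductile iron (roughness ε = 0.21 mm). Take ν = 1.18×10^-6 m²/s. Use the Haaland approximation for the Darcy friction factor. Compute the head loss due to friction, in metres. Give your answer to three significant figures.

V = 4Q/(πD²) = 4·0.0100/(π·0.0644²) = 3.070 m/s
Re = VD/ν = 3.070·0.0644/1.18×10^-6 = 1.68×10^5 → turbulent
ε/D = 0.21/64.4 = 0.00326
Haaland: f = 0.02752
h_f = f(L/D)V²/(2g) = 0.02752·(559/0.0644)·3.070²/(2·9.81) = 114.7 m

h_f ≈ 115 m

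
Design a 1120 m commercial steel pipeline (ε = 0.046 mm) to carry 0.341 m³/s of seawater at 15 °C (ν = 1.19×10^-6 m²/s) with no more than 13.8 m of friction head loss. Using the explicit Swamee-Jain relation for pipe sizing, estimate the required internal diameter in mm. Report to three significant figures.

D ≈ 408 mm

Swamee-Jain (Type III): D = 0.66·[ε^1.25·(LQ²/(gh_f))^4.75 + ν·Q^9.4·(L/(gh_f))^5.2]^0.04
LQ²/(gh_f) = 0.9620; L/(gh_f) = 8.273
Term 1 = ε^1.25·(…)^4.75 = 3.15×10^-6; Term 2 = ν·Q^9.4·(…)^5.2 = 2.85×10^-6
D = 0.66·(3.15×10^-6 + 2.85×10^-6)^0.04 = 0.4080 m = 408 mm
Check: V = 2.61 m/s, Re = 8.94×10^5, f = 0.01382, h_f = 13.1 m ≈ 13.8 m ✓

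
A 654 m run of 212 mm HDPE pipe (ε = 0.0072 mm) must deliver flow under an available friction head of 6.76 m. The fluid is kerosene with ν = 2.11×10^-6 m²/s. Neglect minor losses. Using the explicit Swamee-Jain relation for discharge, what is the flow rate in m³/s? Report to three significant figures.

Swamee-Jain (Type II): Q = -0.965·√(gD⁵h_f/L)·ln[ε/(3.7D) + √(3.17ν²L/(gD³h_f))]
√(gD⁵h_f/L) = √(9.81·0.212⁵·6.76/654) = 0.006590
ε/(3.7D) = 9.18×10^-6; √(3.17ν²L/(gD³h_f)) = 1.21×10^-4
Q = -0.965·0.006590·ln(1.300×10^-4) = 0.05690 m³/s
Check: V = 1.61 m/s, Re = 1.62×10^5, f = 0.01646, h_f = 6.73 m ≈ 6.76 m ✓

Q ≈ 0.0569 m³/s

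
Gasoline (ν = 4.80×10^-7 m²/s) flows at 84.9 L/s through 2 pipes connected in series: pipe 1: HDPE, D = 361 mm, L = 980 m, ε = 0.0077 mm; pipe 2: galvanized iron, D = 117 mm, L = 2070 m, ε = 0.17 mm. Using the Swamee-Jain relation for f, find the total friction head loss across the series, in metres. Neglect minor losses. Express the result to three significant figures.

Pipe 1: V = 0.8295 m/s, Re = 6.24×10^5, ε/D = 2.13×10^-5, f = 0.01297, h_1 = f(L/D)V²/2g = 1.235 m
Pipe 2: V = 7.897 m/s, Re = 1.92×10^6, ε/D = 0.00145, f = 0.02173, h_2 = f(L/D)V²/2g = 1222 m
Series → Q common, losses add: H = Σh = 1223 m

H ≈ 1220 m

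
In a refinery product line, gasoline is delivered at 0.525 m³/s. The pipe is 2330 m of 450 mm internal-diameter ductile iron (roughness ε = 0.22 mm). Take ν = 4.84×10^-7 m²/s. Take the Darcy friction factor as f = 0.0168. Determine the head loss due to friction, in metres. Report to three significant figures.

h_f ≈ 48.3 m

V = 4Q/(πD²) = 4·0.525/(π·0.450²) = 3.301 m/s
h_f = f(L/D)V²/(2g) = 0.01680·(2330/0.450)·3.301²/(2·9.81) = 48.31 m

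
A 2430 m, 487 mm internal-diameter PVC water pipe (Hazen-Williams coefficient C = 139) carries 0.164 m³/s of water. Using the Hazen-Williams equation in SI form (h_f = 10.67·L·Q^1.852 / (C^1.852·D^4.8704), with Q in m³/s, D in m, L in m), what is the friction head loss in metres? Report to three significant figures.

h_f ≈ 3.26 m

h_f = 10.67·2430·0.164^1.852 / (139^1.852·0.487^4.8704) = 3.256 m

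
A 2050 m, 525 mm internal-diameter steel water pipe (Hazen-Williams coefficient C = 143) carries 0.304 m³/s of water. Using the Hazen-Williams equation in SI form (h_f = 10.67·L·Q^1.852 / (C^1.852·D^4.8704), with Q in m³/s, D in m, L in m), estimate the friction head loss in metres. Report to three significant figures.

h_f = 10.67·2050·0.304^1.852 / (143^1.852·0.525^4.8704) = 5.668 m

h_f ≈ 5.67 m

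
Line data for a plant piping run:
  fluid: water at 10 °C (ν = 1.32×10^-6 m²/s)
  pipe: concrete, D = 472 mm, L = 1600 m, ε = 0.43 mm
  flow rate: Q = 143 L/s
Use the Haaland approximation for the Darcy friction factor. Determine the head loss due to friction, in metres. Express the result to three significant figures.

h_f ≈ 2.33 m

V = 4Q/(πD²) = 4·0.143/(π·0.472²) = 0.8173 m/s
Re = VD/ν = 0.8173·0.472/1.32×10^-6 = 2.92×10^5 → turbulent
ε/D = 0.43/472 = 9.11×10^-4
Haaland: f = 0.02016
h_f = f(L/D)V²/(2g) = 0.02016·(1600/0.472)·0.8173²/(2·9.81) = 2.327 m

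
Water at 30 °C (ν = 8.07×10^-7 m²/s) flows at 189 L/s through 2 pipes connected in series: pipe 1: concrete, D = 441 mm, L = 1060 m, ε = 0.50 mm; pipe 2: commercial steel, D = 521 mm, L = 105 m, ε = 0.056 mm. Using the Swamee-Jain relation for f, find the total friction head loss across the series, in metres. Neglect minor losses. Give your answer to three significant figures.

H ≈ 4.01 m

Pipe 1: V = 1.237 m/s, Re = 6.76×10^5, ε/D = 0.00113, f = 0.02076, h_1 = f(L/D)V²/2g = 3.895 m
Pipe 2: V = 0.8865 m/s, Re = 5.72×10^5, ε/D = 1.07×10^-4, f = 0.01434, h_2 = f(L/D)V²/2g = 0.1158 m
Series → Q common, losses add: H = Σh = 4.010 m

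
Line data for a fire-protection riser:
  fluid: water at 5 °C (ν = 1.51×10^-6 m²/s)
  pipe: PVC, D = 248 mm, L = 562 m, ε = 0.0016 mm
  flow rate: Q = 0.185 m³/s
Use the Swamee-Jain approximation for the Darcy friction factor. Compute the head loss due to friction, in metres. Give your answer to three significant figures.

h_f ≈ 21.5 m

V = 4Q/(πD²) = 4·0.185/(π·0.248²) = 3.830 m/s
Re = VD/ν = 3.830·0.248/1.51×10^-6 = 6.29×10^5 → turbulent
ε/D = 0.0016/248 = 6.45×10^-6
Swamee-Jain: f = 0.01269
h_f = f(L/D)V²/(2g) = 0.01269·(562/0.248)·3.830²/(2·9.81) = 21.50 m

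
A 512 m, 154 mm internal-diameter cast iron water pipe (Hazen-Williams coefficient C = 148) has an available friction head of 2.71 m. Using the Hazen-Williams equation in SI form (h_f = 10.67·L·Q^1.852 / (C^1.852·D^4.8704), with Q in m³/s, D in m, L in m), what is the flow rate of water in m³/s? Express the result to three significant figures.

Q ≈ 0.0178 m³/s

Rearranging: Q = [h_f·C^1.852·D^4.8704 / (10.67·L)]^(1/1.852)
Q = [2.71·148^1.852·0.154^4.8704 / (10.67·512)]^0.540 = 0.01776 m³/s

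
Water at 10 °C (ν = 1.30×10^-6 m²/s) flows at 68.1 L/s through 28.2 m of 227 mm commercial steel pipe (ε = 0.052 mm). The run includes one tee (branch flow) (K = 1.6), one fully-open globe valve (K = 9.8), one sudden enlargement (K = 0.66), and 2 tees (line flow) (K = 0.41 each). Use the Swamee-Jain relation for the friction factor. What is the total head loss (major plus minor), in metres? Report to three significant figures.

H_L ≈ 2.16 m

V = 4Q/(πD²) = 1.683 m/s; V²/2g = 0.1443 m
Re = 2.94×10^5, ε/D = 2.29×10^-4 → f = 0.01658 (Swamee-Jain)
Major: h_f = f(L/D)·V²/2g = 0.01658·124.2·0.1443 = 0.2972 m
Minor: ΣK = 12.9; h_m = ΣK·V²/2g = 1.859 m
Total H_L = 0.2972 + 1.859 = 2.156 m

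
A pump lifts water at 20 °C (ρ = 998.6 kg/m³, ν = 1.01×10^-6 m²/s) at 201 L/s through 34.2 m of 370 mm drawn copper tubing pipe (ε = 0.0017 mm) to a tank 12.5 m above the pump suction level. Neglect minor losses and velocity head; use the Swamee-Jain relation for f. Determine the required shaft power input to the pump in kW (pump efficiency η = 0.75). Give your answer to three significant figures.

V = 4Q/(πD²) = 1.869 m/s; Re = 6.85×10^5; ε/D = 4.59×10^-6; f = 0.01247
h_f = f(L/D)V²/2g = 0.2054 m
Total head H = z + h_f = 12.5 + 0.2054 = 12.71 m
P_hyd = ρgQH = 998.6·9.81·0.201·12.71 = 25.02 kW
P_shaft = P_hyd/η = 25.02/0.75 = 33.36 kW

P_shaft ≈ 33.4 kW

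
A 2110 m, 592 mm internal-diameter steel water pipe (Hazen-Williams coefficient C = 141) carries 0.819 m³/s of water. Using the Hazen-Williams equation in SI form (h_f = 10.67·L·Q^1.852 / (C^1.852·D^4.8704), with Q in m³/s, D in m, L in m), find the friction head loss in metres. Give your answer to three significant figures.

h_f = 10.67·2110·0.819^1.852 / (141^1.852·0.592^4.8704) = 20.91 m

h_f ≈ 20.9 m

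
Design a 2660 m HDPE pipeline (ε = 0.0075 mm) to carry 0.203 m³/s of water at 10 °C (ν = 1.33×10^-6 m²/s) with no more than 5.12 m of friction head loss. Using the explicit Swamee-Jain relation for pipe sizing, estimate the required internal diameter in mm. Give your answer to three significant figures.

Swamee-Jain (Type III): D = 0.66·[ε^1.25·(LQ²/(gh_f))^4.75 + ν·Q^9.4·(L/(gh_f))^5.2]^0.04
LQ²/(gh_f) = 2.182; L/(gh_f) = 52.96
Term 1 = ε^1.25·(…)^4.75 = 1.60×10^-5; Term 2 = ν·Q^9.4·(…)^5.2 = 3.79×10^-4
D = 0.66·(1.60×10^-5 + 3.79×10^-4)^0.04 = 0.4824 m = 482 mm
Check: V = 1.11 m/s, Re = 4.03×10^5, f = 0.01383, h_f = 4.79 m ≈ 5.12 m ✓

D ≈ 482 mm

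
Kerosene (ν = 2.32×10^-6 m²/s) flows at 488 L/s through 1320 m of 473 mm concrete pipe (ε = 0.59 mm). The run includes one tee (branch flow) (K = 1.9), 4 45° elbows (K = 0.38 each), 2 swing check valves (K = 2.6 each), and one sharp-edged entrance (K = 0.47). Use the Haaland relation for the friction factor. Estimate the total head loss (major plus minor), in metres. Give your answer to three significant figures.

H_L ≈ 26.8 m

V = 4Q/(πD²) = 2.777 m/s; V²/2g = 0.3931 m
Re = 5.66×10^5, ε/D = 0.00125 → f = 0.02117 (Haaland)
Major: h_f = f(L/D)·V²/2g = 0.02117·2791·0.3931 = 23.23 m
Minor: ΣK = 9.09; h_m = ΣK·V²/2g = 3.573 m
Total H_L = 23.23 + 3.573 = 26.80 m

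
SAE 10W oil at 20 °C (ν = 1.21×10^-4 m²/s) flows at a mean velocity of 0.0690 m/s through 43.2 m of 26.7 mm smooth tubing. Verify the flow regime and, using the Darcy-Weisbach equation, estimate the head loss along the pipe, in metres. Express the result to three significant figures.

h_f ≈ 1.65 m

Re = VD/ν = 0.0690·0.02670/1.21×10^-4 = 15.2 → laminar (Re < 2300)
f = 64/Re = 4.203
h_f = f(L/D)V²/(2g) = 4.203·(43.2/0.02670)·0.0690²/(2·9.81) = 1.650 m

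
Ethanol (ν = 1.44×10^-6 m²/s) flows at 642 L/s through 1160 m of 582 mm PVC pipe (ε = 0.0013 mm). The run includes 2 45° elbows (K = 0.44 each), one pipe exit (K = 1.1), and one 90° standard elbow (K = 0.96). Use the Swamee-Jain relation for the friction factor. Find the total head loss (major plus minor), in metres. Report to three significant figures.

H_L ≈ 7.80 m

V = 4Q/(πD²) = 2.413 m/s; V²/2g = 0.2968 m
Re = 9.75×10^5, ε/D = 2.23×10^-6 → f = 0.01171 (Swamee-Jain)
Major: h_f = f(L/D)·V²/2g = 0.01171·1993·0.2968 = 6.929 m
Minor: ΣK = 2.94; h_m = ΣK·V²/2g = 0.8727 m
Total H_L = 6.929 + 0.8727 = 7.801 m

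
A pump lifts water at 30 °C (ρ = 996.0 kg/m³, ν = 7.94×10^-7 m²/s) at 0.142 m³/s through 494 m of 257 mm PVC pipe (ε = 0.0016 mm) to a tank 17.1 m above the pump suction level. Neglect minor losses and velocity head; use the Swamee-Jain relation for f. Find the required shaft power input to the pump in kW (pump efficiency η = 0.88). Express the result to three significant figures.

V = 4Q/(πD²) = 2.737 m/s; Re = 8.86×10^5; ε/D = 6.23×10^-6; f = 0.01199
h_f = f(L/D)V²/2g = 8.803 m
Total head H = z + h_f = 17.1 + 8.803 = 25.90 m
P_hyd = ρgQH = 996.0·9.81·0.142·25.90 = 35.94 kW
P_shaft = P_hyd/η = 35.94/0.88 = 40.84 kW

P_shaft ≈ 40.8 kW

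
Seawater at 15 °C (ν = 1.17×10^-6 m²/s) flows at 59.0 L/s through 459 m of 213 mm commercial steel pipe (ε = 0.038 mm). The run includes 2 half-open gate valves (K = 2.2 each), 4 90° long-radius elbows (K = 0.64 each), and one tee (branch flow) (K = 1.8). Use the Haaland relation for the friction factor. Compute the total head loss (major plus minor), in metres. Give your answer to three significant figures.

V = 4Q/(πD²) = 1.656 m/s; V²/2g = 0.1397 m
Re = 3.01×10^5, ε/D = 1.78×10^-4 → f = 0.01588 (Haaland)
Major: h_f = f(L/D)·V²/2g = 0.01588·2155·0.1397 = 4.782 m
Minor: ΣK = 8.76; h_m = ΣK·V²/2g = 1.224 m
Total H_L = 4.782 + 1.224 = 6.006 m

H_L ≈ 6.01 m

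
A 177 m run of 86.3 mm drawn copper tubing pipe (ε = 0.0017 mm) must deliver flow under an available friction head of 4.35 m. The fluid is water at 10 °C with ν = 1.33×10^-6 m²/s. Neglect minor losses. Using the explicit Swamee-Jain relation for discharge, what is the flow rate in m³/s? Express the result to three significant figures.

Swamee-Jain (Type II): Q = -0.965·√(gD⁵h_f/L)·ln[ε/(3.7D) + √(3.17ν²L/(gD³h_f))]
√(gD⁵h_f/L) = √(9.81·0.0863⁵·4.35/177) = 0.001074
ε/(3.7D) = 5.32×10^-6; √(3.17ν²L/(gD³h_f)) = 1.90×10^-4
Q = -0.965·0.001074·ln(1.956×10^-4) = 0.008853 m³/s
Check: V = 1.51 m/s, Re = 9.82×10^4, f = 0.01805, h_f = 4.32 m ≈ 4.35 m ✓

Q ≈ 0.00885 m³/s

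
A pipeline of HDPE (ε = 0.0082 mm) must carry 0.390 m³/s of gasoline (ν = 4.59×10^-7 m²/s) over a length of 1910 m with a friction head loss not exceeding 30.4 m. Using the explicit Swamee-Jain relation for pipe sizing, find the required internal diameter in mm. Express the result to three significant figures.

Swamee-Jain (Type III): D = 0.66·[ε^1.25·(LQ²/(gh_f))^4.75 + ν·Q^9.4·(L/(gh_f))^5.2]^0.04
LQ²/(gh_f) = 0.9741; L/(gh_f) = 6.405
Term 1 = ε^1.25·(…)^4.75 = 3.87×10^-7; Term 2 = ν·Q^9.4·(…)^5.2 = 1.03×10^-6
D = 0.66·(3.87×10^-7 + 1.03×10^-6)^0.04 = 0.3851 m = 385 mm
Check: V = 3.35 m/s, Re = 2.81×10^6, f = 0.01071, h_f = 30.4 m ≈ 30.4 m ✓

D ≈ 385 mm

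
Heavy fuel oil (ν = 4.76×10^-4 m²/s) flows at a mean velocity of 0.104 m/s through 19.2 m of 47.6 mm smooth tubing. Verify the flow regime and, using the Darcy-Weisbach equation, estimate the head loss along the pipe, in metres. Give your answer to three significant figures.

Re = VD/ν = 0.104·0.04760/4.76×10^-4 = 10.4 → laminar (Re < 2300)
f = 64/Re = 6.154
h_f = f(L/D)V²/(2g) = 6.154·(19.2/0.04760)·0.104²/(2·9.81) = 1.368 m

h_f ≈ 1.37 m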